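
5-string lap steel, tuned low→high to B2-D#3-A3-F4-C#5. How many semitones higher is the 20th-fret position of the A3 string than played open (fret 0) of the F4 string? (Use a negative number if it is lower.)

A3 at fret 20 → F5 (MIDI 77); F4 at fret 0 → F4 (MIDI 65).
77 − 65 = 12, so the two pitches are 12 semitones apart.

12 semitones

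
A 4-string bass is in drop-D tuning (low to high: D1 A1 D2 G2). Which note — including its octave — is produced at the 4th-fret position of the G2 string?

B2

The open G2 string plus 4 semitones: G–G#–A–A#–B.
No B→C boundary is crossed, so the octave stays at 2.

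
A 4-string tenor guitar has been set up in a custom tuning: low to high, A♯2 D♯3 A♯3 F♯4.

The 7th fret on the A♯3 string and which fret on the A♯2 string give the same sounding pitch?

Fret 7 on A♯3 is MIDI 58 + 7 = 65 (F4). On the A♯2 string (open MIDI 46), that pitch is 65 − 46 = fret 19.

19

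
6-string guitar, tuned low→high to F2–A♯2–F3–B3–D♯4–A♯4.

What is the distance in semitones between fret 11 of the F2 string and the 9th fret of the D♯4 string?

F2 at fret 11 → E3 (MIDI 52); D♯4 at fret 9 → C5 (MIDI 72).
52 − 72 = -20, so the two pitches are 20 semitones apart, with C5 the higher.

20 semitones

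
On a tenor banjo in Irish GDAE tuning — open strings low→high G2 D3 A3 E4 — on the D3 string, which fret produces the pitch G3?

G3 is 5 semitones above the open D3 (D–D#–E–F–F#–G), so it sits at fret 5.

5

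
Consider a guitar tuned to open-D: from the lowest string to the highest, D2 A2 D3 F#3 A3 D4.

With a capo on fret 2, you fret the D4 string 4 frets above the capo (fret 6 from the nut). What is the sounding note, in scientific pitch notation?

The capo raises the open D4 by 2 semitones to E4; fretting 4 more gives D4 + 2 + 4 = D4 + 6 semitones = G#4.

G#4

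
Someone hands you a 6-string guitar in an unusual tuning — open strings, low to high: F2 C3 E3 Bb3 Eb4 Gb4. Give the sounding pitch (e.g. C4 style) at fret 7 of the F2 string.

The open F2 string plus 7 semitones: F–Gb–G–Ab–A–Bb–B–C.
The walk passes from B into C once, so the octave number goes from 2 to 3.

C3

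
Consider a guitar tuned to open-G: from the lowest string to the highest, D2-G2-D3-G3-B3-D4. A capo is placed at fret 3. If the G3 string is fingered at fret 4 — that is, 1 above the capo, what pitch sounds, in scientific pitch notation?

B3

The capo raises the open G3 by 3 semitones to A#3; fretting 1 more gives G3 + 3 + 1 = G3 + 4 semitones = B3.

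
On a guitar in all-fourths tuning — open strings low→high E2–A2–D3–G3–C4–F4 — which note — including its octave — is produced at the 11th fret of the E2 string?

D♯3

Each fret is one semitone, so E2 + 11 = D♯3.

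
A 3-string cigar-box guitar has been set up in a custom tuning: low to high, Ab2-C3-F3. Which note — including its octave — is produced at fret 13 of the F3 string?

Gb4

Each fret is one semitone, so F3 + 13 = Gb4.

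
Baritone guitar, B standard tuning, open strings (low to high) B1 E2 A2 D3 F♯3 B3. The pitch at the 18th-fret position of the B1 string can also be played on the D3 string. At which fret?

B1 at fret 18 is B1 + 18 semitones = F3.
The open D3 string is 15 semitones above the open B1, so the same pitch on the D3 string lies at fret 18 − 15 = 3.

3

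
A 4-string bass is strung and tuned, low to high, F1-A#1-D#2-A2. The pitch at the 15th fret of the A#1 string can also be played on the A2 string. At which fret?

4

Fret 15 on A#1 is MIDI 34 + 15 = 49 (C#3). On the A2 string (open MIDI 45), that pitch is 49 − 45 = fret 4.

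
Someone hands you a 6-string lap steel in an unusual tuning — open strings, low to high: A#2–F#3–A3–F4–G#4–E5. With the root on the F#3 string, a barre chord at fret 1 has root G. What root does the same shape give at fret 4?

A#

Moving from fret 1 to fret 4 shifts the root by 3 semitones.
G up 3 semitones is A#.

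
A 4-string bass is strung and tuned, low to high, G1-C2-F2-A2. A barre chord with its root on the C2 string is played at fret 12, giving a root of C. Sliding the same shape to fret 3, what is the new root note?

Moving from fret 12 to fret 3 shifts the root by -9 semitones.
C down 9 semitones is D#.

D#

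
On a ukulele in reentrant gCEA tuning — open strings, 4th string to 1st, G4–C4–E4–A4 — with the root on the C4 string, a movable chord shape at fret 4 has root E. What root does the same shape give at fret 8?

Moving from fret 4 to fret 8 shifts the root by 4 semitones.
E up 4 semitones is G#.

G#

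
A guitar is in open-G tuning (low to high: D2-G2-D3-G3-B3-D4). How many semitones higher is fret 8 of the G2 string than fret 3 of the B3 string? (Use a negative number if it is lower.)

-11 semitones

G2 at fret 8 → D♯3 (MIDI 51); B3 at fret 3 → D4 (MIDI 62).
51 − 62 = -11, so the two pitches are 11 semitones apart.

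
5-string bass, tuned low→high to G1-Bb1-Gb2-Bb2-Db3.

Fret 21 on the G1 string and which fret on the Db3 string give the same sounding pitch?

3

Fret 21 on G1 is MIDI 31 + 21 = 52 (E3). On the Db3 string (open MIDI 49), that pitch is 52 − 49 = fret 3.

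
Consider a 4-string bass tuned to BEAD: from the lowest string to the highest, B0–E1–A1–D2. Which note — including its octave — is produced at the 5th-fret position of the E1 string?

Each fret is one semitone, so E1 + 5 = A1.

A1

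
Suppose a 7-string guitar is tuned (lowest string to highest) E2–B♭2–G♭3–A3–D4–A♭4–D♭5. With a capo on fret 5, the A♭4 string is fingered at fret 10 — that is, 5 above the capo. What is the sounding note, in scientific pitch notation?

G♭5

The capo raises the open A♭4 by 5 semitones to D♭5; fretting 5 more gives A♭4 + 5 + 5 = A♭4 + 10 semitones = G♭5.
(Also written F♯.)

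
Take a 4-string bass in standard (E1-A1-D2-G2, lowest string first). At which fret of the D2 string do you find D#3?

D#3 is 13 semitones above the open D2 (D–D#–E–F–…–C#–D–D#), so it sits at fret 13.

13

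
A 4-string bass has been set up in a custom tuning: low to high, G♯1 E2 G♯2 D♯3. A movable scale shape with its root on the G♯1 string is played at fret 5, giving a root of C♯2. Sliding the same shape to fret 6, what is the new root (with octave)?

Moving from fret 5 to fret 6 shifts the root by 1 semitone.
C♯2 up 1 semitone is D2.

D2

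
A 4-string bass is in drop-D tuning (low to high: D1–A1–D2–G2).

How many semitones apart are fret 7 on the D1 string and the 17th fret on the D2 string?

D1 at fret 7 → A1 (MIDI 33); D2 at fret 17 → G3 (MIDI 55).
33 − 55 = -22, so the two pitches are 22 semitones apart, with G3 the higher.

22 semitones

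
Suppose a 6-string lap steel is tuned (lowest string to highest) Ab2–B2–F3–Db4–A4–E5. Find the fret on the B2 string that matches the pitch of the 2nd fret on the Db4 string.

Db4 at fret 2 is Db4 + 2 semitones = Eb4.
The open B2 string is 14 semitones below the open Db4, so the same pitch on the B2 string lies at fret 2 + 14 = 16.

16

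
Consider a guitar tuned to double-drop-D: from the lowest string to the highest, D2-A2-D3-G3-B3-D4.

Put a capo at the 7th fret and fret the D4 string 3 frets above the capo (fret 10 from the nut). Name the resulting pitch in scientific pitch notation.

C5

The capo raises the open D4 by 7 semitones to A4; fretting 3 more gives D4 + 7 + 3 = D4 + 10 semitones = C5.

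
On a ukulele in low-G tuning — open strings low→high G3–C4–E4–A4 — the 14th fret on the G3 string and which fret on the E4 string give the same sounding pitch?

5

Fret 14 on G3 is MIDI 55 + 14 = 69 (A4). On the E4 string (open MIDI 64), that pitch is 69 − 64 = fret 5.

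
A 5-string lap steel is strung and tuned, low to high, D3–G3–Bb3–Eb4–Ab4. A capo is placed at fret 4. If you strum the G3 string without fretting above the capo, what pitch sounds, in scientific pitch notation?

B3

The capo raises the open G3 by 4 semitones to B3; fretting 0 more gives G3 + 4 + 0 = G3 + 4 semitones = B3.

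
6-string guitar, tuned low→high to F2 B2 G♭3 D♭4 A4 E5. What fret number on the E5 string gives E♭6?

E♭6 is 11 semitones above the open E5 (E–F–Gb–G–…–Db–D–Eb), so it sits at fret 11.

11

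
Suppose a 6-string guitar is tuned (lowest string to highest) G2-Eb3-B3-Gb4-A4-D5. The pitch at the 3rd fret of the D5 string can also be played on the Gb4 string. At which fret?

Fret 3 on D5 is MIDI 74 + 3 = 77 (F5). On the Gb4 string (open MIDI 66), that pitch is 77 − 66 = fret 11.

11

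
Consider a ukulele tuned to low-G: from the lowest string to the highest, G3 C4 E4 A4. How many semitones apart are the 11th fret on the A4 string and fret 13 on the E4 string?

A4 at fret 11 → G#5 (MIDI 80); E4 at fret 13 → F5 (MIDI 77).
80 − 77 = 3, so the two pitches are 3 semitones apart, with G#5 the higher.

3 semitones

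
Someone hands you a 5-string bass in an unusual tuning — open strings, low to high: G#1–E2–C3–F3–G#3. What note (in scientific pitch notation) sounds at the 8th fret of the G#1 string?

G#1 is MIDI 32. Adding 8 gives 40, which is E2.

E2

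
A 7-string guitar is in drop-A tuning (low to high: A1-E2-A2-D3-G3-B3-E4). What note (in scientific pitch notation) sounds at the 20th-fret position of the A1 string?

F3

Each fret is one semitone, so A1 + 20 = F3.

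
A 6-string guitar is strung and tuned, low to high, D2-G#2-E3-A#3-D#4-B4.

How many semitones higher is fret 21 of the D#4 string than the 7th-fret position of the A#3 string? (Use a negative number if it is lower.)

D#4 at fret 21 → C6 (MIDI 84); A#3 at fret 7 → F4 (MIDI 65).
84 − 65 = 19, so the two pitches are 19 semitones apart.

19 semitones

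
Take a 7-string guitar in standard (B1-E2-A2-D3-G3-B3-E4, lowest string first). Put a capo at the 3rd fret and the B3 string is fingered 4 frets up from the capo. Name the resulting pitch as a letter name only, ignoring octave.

The capo raises the open B3 by 3 semitones to D4; fretting 4 more gives B3 + 3 + 4 = B3 + 7 semitones, landing on F#.
(Also written Gb.)

F#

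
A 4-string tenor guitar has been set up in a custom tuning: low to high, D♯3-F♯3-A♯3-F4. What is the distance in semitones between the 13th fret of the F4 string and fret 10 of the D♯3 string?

17 semitones

F4 at fret 13 → F♯5 (MIDI 78); D♯3 at fret 10 → C♯4 (MIDI 61).
78 − 61 = 17, so the two pitches are 17 semitones apart, with F♯5 the higher.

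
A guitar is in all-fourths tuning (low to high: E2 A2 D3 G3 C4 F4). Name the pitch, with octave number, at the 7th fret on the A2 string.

E3

A2 is MIDI 45. Adding 7 gives 52, which is E3.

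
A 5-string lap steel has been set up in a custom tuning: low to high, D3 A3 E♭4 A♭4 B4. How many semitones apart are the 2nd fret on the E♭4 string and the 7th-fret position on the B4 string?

13 semitones

E♭4 at fret 2 → F4 (MIDI 65); B4 at fret 7 → G♭5 (MIDI 78).
65 − 78 = -13, so the two pitches are 13 semitones apart, with G♭5 the higher.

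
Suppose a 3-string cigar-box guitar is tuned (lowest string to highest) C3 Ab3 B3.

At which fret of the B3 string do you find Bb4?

Bb4 is 11 semitones above the open B3 (B–C–Db–D–…–Ab–A–Bb), so it sits at fret 11.

11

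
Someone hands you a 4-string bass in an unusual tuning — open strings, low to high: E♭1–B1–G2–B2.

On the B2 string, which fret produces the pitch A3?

A3 is 10 semitones above the open B2 (B–C–Db–D–…–G–Ab–A), so it sits at fret 10.

10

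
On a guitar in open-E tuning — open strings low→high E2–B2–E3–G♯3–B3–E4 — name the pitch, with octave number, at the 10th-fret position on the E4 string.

D5

E4 is MIDI 64. Adding 10 gives 74, which is D5.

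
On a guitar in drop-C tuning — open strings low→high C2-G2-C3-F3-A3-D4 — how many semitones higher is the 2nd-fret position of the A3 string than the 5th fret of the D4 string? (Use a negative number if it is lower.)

-8 semitones

A3 at fret 2 → B3 (MIDI 59); D4 at fret 5 → G4 (MIDI 67).
59 − 67 = -8, so the two pitches are 8 semitones apart.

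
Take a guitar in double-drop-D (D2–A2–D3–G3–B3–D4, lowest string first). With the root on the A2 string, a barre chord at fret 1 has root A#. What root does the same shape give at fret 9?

F#

Moving from fret 1 to fret 9 shifts the root by 8 semitones.
A# up 8 semitones is F#.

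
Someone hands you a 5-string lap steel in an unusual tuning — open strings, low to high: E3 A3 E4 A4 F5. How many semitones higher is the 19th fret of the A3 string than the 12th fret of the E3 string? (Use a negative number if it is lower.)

A3 at fret 19 → E5 (MIDI 76); E3 at fret 12 → E4 (MIDI 64).
76 − 64 = 12, so the two pitches are 12 semitones apart.

12 semitones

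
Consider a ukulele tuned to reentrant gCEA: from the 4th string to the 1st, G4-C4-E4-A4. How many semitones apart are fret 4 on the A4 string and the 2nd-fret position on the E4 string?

7 semitones

A4 at fret 4 → C#5 (MIDI 73); E4 at fret 2 → F#4 (MIDI 66).
73 − 66 = 7, so the two pitches are 7 semitones apart, with C#5 the higher.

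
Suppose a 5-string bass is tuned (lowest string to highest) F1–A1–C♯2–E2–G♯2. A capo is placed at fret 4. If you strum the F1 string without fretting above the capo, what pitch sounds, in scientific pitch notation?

A1

The capo raises the open F1 by 4 semitones to A1; fretting 0 more gives F1 + 4 + 0 = F1 + 4 semitones = A1.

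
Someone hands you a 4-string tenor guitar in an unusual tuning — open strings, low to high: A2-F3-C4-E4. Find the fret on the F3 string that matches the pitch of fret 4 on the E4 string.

15

Fret 4 on E4 is MIDI 64 + 4 = 68 (A♭4). On the F3 string (open MIDI 53), that pitch is 68 − 53 = fret 15.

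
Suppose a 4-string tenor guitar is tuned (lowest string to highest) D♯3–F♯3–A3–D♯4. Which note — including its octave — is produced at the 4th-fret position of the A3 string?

A3 is MIDI 57. Adding 4 gives 61, which is C♯4.

C♯4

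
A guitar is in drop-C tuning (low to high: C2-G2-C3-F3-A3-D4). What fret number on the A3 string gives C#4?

C#4 is 4 semitones above the open A3 (A–A#–B–C–C#), so it sits at fret 4.

4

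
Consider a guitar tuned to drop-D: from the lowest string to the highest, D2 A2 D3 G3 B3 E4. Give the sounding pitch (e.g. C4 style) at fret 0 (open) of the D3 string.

D3

Fret 0 is the open string itself, so the pitch is just D3.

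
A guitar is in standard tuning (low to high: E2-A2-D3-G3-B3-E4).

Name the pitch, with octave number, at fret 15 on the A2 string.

The open A2 string plus 15 semitones: A–A#–B–C–…–A#–B–C.
The walk passes from B into C 2 times, so the octave number goes from 2 to 4.

C4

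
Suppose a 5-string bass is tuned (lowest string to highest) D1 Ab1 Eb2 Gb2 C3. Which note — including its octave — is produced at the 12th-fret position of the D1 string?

D2

D1 is MIDI 26. Adding 12 gives 38, which is D2.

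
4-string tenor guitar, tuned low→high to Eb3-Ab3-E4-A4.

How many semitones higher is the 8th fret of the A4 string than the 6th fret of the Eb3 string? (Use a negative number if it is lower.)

A4 at fret 8 → F5 (MIDI 77); Eb3 at fret 6 → A3 (MIDI 57).
77 − 57 = 20, so the two pitches are 20 semitones apart.

20 semitones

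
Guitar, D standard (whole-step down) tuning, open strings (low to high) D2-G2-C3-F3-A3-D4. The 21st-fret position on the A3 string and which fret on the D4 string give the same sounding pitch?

16

Fret 21 on A3 is MIDI 57 + 21 = 78 (F♯5). On the D4 string (open MIDI 62), that pitch is 78 − 62 = fret 16.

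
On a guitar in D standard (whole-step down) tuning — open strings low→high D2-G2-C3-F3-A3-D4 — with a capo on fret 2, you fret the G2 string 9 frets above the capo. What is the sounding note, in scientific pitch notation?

The capo raises the open G2 by 2 semitones to A2; fretting 9 more gives G2 + 2 + 9 = G2 + 11 semitones = F#3.

F#3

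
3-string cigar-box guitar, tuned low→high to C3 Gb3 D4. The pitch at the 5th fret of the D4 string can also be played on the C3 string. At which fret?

19

D4 at fret 5 is D4 + 5 semitones = G4.
The open C3 string is 14 semitones below the open D4, so the same pitch on the C3 string lies at fret 5 + 14 = 19.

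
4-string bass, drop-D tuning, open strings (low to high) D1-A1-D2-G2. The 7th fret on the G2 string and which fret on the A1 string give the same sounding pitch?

17

G2 at fret 7 is G2 + 7 semitones = D3.
The open A1 string is 10 semitones below the open G2, so the same pitch on the A1 string lies at fret 7 + 10 = 17.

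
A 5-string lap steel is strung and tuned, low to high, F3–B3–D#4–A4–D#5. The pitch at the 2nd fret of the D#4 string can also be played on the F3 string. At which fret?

12

D#4 at fret 2 is D#4 + 2 semitones = F4.
The open F3 string is 10 semitones below the open D#4, so the same pitch on the F3 string lies at fret 2 + 10 = 12.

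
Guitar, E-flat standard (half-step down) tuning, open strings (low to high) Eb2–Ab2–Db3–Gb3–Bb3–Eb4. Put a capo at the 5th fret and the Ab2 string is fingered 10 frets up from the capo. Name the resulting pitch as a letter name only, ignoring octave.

The capo raises the open Ab2 by 5 semitones to Db3; fretting 10 more gives Ab2 + 5 + 10 = Ab2 + 15 semitones, landing on B.

B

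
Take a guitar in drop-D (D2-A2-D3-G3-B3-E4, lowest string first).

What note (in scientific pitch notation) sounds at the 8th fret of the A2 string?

F3

Each fret is one semitone, so A2 + 8 = F3.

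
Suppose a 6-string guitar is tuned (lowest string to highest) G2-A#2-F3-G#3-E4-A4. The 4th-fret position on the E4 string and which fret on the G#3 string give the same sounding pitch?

Fret 4 on E4 is MIDI 64 + 4 = 68 (G#4). On the G#3 string (open MIDI 56), that pitch is 68 − 56 = fret 12.

12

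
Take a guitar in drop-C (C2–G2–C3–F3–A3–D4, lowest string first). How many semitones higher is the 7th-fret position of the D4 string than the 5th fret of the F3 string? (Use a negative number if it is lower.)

D4 at fret 7 → A4 (MIDI 69); F3 at fret 5 → A♯3 (MIDI 58).
69 − 58 = 11, so the two pitches are 11 semitones apart.

11 semitones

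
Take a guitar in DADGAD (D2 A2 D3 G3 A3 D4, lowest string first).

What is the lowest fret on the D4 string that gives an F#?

From D4, count semitones up the chromatic scale until reaching F#: D–D#–E–F–F# — 4 steps.

4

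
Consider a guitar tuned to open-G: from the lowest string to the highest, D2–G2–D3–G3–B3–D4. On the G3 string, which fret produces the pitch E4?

9

E4 is 9 semitones above the open G3 (G–G#–A–A#–B–C–C#–D–D#–E), so it sits at fret 9.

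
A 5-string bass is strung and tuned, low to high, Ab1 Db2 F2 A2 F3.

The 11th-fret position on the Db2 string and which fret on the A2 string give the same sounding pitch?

Db2 at fret 11 is Db2 + 11 semitones = C3.
The open A2 string is 8 semitones above the open Db2, so the same pitch on the A2 string lies at fret 11 − 8 = 3.

3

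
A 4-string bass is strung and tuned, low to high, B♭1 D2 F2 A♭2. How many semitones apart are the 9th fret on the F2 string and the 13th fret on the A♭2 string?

F2 at fret 9 → D3 (MIDI 50); A♭2 at fret 13 → A3 (MIDI 57).
50 − 57 = -7, so the two pitches are 7 semitones apart, with A3 the higher.

7 semitones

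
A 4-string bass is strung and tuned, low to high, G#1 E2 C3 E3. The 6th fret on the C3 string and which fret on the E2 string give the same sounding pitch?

14

Fret 6 on C3 is MIDI 48 + 6 = 54 (F#3). On the E2 string (open MIDI 40), that pitch is 54 − 40 = fret 14.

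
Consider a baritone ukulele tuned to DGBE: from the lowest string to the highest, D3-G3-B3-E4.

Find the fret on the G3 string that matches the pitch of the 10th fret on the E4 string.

E4 at fret 10 is E4 + 10 semitones = D5.
The open G3 string is 9 semitones below the open E4, so the same pitch on the G3 string lies at fret 10 + 9 = 19.

19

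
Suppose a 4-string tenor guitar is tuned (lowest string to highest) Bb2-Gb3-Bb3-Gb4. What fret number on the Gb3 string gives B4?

B4 is 17 semitones above the open Gb3 (Gb–G–Ab–A–…–A–Bb–B), so it sits at fret 17.

17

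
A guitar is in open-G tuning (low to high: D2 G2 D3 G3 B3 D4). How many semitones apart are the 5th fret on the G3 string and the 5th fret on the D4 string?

G3 at fret 5 → C4 (MIDI 60); D4 at fret 5 → G4 (MIDI 67).
60 − 67 = -7, so the two pitches are 7 semitones apart, with G4 the higher.

7 semitones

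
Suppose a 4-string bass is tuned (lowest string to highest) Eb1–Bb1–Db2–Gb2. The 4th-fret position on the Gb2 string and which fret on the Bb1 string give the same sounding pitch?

Fret 4 on Gb2 is MIDI 42 + 4 = 46 (Bb2). On the Bb1 string (open MIDI 34), that pitch is 46 − 34 = fret 12.

12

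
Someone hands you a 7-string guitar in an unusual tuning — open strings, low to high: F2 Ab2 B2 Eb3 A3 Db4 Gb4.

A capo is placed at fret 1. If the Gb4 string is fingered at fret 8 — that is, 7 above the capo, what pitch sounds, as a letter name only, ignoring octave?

D

The capo raises the open Gb4 by 1 semitone to G4; fretting 7 more gives Gb4 + 1 + 7 = Gb4 + 8 semitones, landing on D.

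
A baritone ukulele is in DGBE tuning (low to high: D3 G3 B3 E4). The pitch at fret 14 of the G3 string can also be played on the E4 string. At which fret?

G3 at fret 14 is G3 + 14 semitones = A4.
The open E4 string is 9 semitones above the open G3, so the same pitch on the E4 string lies at fret 14 − 9 = 5.

5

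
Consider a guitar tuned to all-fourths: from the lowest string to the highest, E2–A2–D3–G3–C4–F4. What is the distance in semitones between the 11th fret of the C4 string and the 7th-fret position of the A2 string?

19 semitones

C4 at fret 11 → B4 (MIDI 71); A2 at fret 7 → E3 (MIDI 52).
71 − 52 = 19, so the two pitches are 19 semitones apart, with B4 the higher.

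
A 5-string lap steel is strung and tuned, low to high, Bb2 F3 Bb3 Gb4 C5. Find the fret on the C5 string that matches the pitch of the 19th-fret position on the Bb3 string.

Bb3 at fret 19 is Bb3 + 19 semitones = F5.
The open C5 string is 14 semitones above the open Bb3, so the same pitch on the C5 string lies at fret 19 − 14 = 5.

5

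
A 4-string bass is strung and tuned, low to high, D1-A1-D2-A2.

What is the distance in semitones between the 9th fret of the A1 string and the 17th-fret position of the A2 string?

20 semitones

A1 at fret 9 → F#2 (MIDI 42); A2 at fret 17 → D4 (MIDI 62).
42 − 62 = -20, so the two pitches are 20 semitones apart, with D4 the higher.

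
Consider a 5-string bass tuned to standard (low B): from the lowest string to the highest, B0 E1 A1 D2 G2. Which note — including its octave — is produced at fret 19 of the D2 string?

A3

D2 is MIDI 38. Adding 19 gives 57, which is A3.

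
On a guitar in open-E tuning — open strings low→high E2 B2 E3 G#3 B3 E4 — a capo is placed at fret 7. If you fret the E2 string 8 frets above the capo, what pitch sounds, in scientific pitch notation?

G3

The capo raises the open E2 by 7 semitones to B2; fretting 8 more gives E2 + 7 + 8 = E2 + 15 semitones = G3.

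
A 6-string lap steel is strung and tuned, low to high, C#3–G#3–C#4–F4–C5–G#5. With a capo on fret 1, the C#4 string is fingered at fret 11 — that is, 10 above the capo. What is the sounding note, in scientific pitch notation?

The capo raises the open C#4 by 1 semitone to D4; fretting 10 more gives C#4 + 1 + 10 = C#4 + 11 semitones = C5.

C5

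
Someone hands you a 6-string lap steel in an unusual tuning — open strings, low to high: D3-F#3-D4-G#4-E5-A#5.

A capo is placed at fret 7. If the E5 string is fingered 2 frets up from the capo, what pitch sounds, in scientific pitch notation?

The capo raises the open E5 by 7 semitones to B5; fretting 2 more gives E5 + 7 + 2 = E5 + 9 semitones = C#6.

C#6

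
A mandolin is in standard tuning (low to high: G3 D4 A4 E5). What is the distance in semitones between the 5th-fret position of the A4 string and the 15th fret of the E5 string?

A4 at fret 5 → D5 (MIDI 74); E5 at fret 15 → G6 (MIDI 91).
74 − 91 = -17, so the two pitches are 17 semitones apart, with G6 the higher.

17 semitones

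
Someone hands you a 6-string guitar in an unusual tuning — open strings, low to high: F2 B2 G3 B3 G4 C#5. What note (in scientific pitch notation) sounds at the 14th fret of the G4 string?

A5

Each fret is one semitone, so G4 + 14 = A5.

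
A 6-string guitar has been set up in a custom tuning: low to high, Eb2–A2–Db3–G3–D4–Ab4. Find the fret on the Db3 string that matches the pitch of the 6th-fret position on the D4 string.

19

D4 at fret 6 is D4 + 6 semitones = Ab4.
The open Db3 string is 13 semitones below the open D4, so the same pitch on the Db3 string lies at fret 6 + 13 = 19.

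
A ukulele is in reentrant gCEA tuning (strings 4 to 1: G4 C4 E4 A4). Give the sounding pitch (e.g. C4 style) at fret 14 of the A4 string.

A4 is MIDI 69. Adding 14 gives 83, which is B5.

B5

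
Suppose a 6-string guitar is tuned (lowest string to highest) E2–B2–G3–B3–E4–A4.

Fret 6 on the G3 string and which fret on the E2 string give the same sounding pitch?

G3 at fret 6 is G3 + 6 semitones = C♯4.
The open E2 string is 15 semitones below the open G3, so the same pitch on the E2 string lies at fret 6 + 15 = 21.

21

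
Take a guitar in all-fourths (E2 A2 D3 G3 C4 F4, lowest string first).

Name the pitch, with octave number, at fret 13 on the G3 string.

The open G3 string plus 13 semitones: G–G#–A–A#–…–F#–G–G#.
The walk passes from B into C once, so the octave number goes from 3 to 4.

G♯4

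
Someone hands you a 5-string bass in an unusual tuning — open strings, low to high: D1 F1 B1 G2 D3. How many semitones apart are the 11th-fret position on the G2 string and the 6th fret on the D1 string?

G2 at fret 11 → F#3 (MIDI 54); D1 at fret 6 → G#1 (MIDI 32).
54 − 32 = 22, so the two pitches are 22 semitones apart, with F#3 the higher.

22 semitones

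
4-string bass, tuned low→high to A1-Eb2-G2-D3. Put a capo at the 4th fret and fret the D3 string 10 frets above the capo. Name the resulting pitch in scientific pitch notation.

The capo raises the open D3 by 4 semitones to Gb3; fretting 10 more gives D3 + 4 + 10 = D3 + 14 semitones = E4.

E4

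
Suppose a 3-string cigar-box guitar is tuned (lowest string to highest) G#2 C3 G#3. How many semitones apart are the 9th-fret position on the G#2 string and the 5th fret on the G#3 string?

8 semitones

G#2 at fret 9 → F3 (MIDI 53); G#3 at fret 5 → C#4 (MIDI 61).
53 − 61 = -8, so the two pitches are 8 semitones apart, with C#4 the higher.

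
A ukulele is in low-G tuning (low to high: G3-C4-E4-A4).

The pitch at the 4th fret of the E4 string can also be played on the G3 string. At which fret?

13

Fret 4 on E4 is MIDI 64 + 4 = 68 (G#4). On the G3 string (open MIDI 55), that pitch is 68 − 55 = fret 13.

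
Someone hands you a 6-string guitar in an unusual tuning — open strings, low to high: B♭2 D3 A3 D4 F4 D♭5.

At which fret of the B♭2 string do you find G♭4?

20

G♭4 is 20 semitones above the open B♭2 (Bb–B–C–Db–…–E–F–Gb), so it sits at fret 20.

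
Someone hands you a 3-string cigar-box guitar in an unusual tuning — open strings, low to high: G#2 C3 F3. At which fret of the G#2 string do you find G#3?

G#3 is 12 semitones above the open G#2 (G#–A–A#–B–…–F#–G–G#), so it sits at fret 12.

12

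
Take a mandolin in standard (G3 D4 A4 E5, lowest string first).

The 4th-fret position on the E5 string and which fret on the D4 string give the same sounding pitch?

18

E5 at fret 4 is E5 + 4 semitones = G#5.
The open D4 string is 14 semitones below the open E5, so the same pitch on the D4 string lies at fret 4 + 14 = 18.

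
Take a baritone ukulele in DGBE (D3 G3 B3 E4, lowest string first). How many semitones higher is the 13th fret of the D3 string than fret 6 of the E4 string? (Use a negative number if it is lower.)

D3 at fret 13 → D#4 (MIDI 63); E4 at fret 6 → A#4 (MIDI 70).
63 − 70 = -7, so the two pitches are 7 semitones apart.

-7 semitones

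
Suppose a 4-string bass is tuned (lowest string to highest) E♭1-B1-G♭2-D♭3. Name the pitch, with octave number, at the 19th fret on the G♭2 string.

D♭4

G♭2 is MIDI 42. Adding 19 gives 61, which is D♭4.
(Equivalently spelled C♯4.)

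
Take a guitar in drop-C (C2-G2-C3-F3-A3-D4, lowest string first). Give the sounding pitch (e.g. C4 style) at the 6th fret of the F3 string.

The open F3 string plus 6 semitones: F–F#–G–G#–A–A#–B.
No B→C boundary is crossed, so the octave stays at 3.

B3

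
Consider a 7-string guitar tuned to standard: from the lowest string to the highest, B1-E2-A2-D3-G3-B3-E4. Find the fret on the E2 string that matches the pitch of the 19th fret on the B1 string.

14

Fret 19 on B1 is MIDI 35 + 19 = 54 (F#3). On the E2 string (open MIDI 40), that pitch is 54 − 40 = fret 14.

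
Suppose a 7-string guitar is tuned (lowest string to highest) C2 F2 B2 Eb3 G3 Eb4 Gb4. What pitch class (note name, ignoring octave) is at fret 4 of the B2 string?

Eb

The open B2 string plus 4 semitones: B–C–Db–D–Eb.
(Equivalently spelled D#.)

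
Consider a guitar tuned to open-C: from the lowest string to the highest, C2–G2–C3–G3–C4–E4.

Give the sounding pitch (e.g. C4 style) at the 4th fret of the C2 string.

The open C2 string plus 4 semitones: C–C#–D–D#–E.
No B→C boundary is crossed, so the octave stays at 2.

E2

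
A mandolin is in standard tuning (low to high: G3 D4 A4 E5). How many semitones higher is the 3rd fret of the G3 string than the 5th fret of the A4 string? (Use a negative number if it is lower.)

-16 semitones

G3 at fret 3 → A#3 (MIDI 58); A4 at fret 5 → D5 (MIDI 74).
58 − 74 = -16, so the two pitches are 16 semitones apart.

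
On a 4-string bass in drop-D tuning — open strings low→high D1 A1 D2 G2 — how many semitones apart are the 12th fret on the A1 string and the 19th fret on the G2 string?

17 semitones

A1 at fret 12 → A2 (MIDI 45); G2 at fret 19 → D4 (MIDI 62).
45 − 62 = -17, so the two pitches are 17 semitones apart, with D4 the higher.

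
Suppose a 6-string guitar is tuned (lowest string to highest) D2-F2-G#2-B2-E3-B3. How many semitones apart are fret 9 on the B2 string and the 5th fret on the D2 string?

13 semitones

B2 at fret 9 → G#3 (MIDI 56); D2 at fret 5 → G2 (MIDI 43).
56 − 43 = 13, so the two pitches are 13 semitones apart, with G#3 the higher.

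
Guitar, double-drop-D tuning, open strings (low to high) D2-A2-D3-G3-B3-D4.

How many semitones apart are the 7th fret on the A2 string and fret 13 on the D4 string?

23 semitones

A2 at fret 7 → E3 (MIDI 52); D4 at fret 13 → D#5 (MIDI 75).
52 − 75 = -23, so the two pitches are 23 semitones apart, with D#5 the higher.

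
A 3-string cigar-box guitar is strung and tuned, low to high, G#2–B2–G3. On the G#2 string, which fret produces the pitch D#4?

D#4 is 19 semitones above the open G#2 (G#–A–A#–B–…–C#–D–D#), so it sits at fret 19.

19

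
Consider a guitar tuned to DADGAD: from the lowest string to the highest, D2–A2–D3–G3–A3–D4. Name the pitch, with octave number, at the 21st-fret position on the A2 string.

Each fret is one semitone, so A2 + 21 = F#4.

F#4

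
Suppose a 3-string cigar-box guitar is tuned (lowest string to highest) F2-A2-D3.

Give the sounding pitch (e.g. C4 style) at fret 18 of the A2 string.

Each fret is one semitone, so A2 + 18 = D#4.
(Equivalently spelled Eb4.)

D#4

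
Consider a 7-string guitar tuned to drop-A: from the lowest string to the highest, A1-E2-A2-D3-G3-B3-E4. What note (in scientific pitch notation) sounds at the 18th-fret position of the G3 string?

The open G3 string plus 18 semitones: G–G#–A–A#–…–B–C–C#.
The walk passes from B into C 2 times, so the octave number goes from 3 to 5.

C#5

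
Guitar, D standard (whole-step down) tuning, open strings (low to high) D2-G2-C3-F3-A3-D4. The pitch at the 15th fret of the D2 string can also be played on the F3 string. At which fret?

0

D2 at fret 15 is D2 + 15 semitones = F3.
The open F3 string is 15 semitones above the open D2, so the same pitch on the F3 string lies at fret 15 − 15 = 0.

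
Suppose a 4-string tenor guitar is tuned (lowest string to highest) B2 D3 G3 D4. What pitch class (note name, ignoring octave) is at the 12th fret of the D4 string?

The open D4 string plus 12 semitones: D–D#–E–F–…–C–C#–D.

D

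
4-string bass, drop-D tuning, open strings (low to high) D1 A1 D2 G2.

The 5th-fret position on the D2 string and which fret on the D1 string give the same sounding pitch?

17

Fret 5 on D2 is MIDI 38 + 5 = 43 (G2). On the D1 string (open MIDI 26), that pitch is 43 − 26 = fret 17.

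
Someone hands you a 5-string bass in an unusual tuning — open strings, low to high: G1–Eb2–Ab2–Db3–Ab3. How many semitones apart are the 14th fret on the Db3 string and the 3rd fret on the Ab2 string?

Db3 at fret 14 → Eb4 (MIDI 63); Ab2 at fret 3 → B2 (MIDI 47).
63 − 47 = 16, so the two pitches are 16 semitones apart, with Eb4 the higher.

16 semitones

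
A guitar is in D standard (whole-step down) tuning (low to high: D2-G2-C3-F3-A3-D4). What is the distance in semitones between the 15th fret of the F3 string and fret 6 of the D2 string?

24 semitones

F3 at fret 15 → G♯4 (MIDI 68); D2 at fret 6 → G♯2 (MIDI 44).
68 − 44 = 24, so the two pitches are 24 semitones apart, with G♯4 the higher.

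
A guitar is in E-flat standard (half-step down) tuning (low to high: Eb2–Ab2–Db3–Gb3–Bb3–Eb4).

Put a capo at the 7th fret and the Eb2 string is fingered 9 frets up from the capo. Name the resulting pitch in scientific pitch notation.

The capo raises the open Eb2 by 7 semitones to Bb2; fretting 9 more gives Eb2 + 7 + 9 = Eb2 + 16 semitones = G3.

G3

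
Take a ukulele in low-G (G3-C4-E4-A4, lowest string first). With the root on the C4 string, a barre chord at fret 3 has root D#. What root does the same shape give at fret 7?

Moving from fret 3 to fret 7 shifts the root by 4 semitones.
D# up 4 semitones is G.

G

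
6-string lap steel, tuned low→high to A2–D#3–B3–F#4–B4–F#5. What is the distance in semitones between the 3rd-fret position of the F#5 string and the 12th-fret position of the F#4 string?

3 semitones

F#5 at fret 3 → A5 (MIDI 81); F#4 at fret 12 → F#5 (MIDI 78).
81 − 78 = 3, so the two pitches are 3 semitones apart, with A5 the higher.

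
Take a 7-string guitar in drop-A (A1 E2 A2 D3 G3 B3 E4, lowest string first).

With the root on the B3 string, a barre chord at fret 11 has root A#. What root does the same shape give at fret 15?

D

Moving from fret 11 to fret 15 shifts the root by 4 semitones.
A# up 4 semitones is D.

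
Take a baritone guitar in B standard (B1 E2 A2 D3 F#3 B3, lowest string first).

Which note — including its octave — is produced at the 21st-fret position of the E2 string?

E2 is MIDI 40. Adding 21 gives 61, which is C#4.

C#4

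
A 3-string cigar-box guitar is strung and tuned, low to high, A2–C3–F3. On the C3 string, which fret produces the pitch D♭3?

D♭3 is 1 semitone above the open C3 (C–Db), so it sits at fret 1.

1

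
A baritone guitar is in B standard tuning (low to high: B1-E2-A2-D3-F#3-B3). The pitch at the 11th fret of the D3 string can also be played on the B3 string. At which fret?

2

D3 at fret 11 is D3 + 11 semitones = C#4.
The open B3 string is 9 semitones above the open D3, so the same pitch on the B3 string lies at fret 11 − 9 = 2.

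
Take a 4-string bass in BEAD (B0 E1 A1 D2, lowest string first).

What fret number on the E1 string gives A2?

A2 is 17 semitones above the open E1 (E–F–F#–G–…–G–G#–A), so it sits at fret 17.

17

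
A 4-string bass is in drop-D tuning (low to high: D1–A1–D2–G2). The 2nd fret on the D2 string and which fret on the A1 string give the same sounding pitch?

D2 at fret 2 is D2 + 2 semitones = E2.
The open A1 string is 5 semitones below the open D2, so the same pitch on the A1 string lies at fret 2 + 5 = 7.

7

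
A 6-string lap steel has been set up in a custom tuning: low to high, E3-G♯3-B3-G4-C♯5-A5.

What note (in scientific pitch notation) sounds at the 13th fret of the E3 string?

F4

The open E3 string plus 13 semitones: E–F–F#–G–…–D#–E–F.
The walk passes from B into C once, so the octave number goes from 3 to 4.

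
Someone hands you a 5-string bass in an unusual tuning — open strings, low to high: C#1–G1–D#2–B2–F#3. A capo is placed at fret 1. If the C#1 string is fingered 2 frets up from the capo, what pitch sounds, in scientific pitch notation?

The capo raises the open C#1 by 1 semitone to D1; fretting 2 more gives C#1 + 1 + 2 = C#1 + 3 semitones = E1.

E1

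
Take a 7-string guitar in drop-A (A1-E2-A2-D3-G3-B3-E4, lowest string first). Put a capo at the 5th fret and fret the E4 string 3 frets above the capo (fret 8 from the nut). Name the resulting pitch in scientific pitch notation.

The capo raises the open E4 by 5 semitones to A4; fretting 3 more gives E4 + 5 + 3 = E4 + 8 semitones = C5.

C5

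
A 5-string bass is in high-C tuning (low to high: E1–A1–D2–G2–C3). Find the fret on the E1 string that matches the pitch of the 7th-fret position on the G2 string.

G2 at fret 7 is G2 + 7 semitones = D3.
The open E1 string is 15 semitones below the open G2, so the same pitch on the E1 string lies at fret 7 + 15 = 22.

22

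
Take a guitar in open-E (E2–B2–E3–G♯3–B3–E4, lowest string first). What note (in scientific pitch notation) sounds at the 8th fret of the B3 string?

G4

Each fret is one semitone, so B3 + 8 = G4.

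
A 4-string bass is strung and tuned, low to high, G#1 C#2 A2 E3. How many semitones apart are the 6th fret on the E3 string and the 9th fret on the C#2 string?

E3 at fret 6 → A#3 (MIDI 58); C#2 at fret 9 → A#2 (MIDI 46).
58 − 46 = 12, so the two pitches are 12 semitones apart, with A#3 the higher.

12 semitones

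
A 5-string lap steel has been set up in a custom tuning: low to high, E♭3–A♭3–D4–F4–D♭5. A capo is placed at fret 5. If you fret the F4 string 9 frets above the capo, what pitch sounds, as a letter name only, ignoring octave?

G

The capo raises the open F4 by 5 semitones to B♭4; fretting 9 more gives F4 + 5 + 9 = F4 + 14 semitones, landing on G.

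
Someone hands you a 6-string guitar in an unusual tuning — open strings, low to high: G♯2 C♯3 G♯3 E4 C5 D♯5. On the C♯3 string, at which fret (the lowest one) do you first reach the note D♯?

From C♯3, count semitones up the chromatic scale until reaching D♯: C#–D–D# — 2 steps.

2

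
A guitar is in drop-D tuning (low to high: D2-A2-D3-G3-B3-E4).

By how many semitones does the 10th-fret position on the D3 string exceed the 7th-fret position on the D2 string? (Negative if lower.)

D3 at fret 10 → C4 (MIDI 60); D2 at fret 7 → A2 (MIDI 45).
60 − 45 = 15, so the two pitches are 15 semitones apart.

15 semitones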